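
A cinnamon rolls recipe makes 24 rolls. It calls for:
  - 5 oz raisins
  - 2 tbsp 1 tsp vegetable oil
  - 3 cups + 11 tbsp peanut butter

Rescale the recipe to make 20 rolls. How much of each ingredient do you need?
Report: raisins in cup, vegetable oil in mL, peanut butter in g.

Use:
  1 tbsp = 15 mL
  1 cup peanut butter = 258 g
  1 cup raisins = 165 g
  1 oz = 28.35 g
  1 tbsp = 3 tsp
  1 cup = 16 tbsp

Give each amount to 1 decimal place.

Scaling factor: 20/24 = 5/6.
raisins: 5 oz × 5/6 × 28.35 g/oz ÷ 165 g/cup ≈ 0.7 cup
vegetable oil: (2 tbsp + 1 tsp = 7/3 tbsp) × 5/6 × 15 mL/tbsp ≈ 29.2 mL
peanut butter: (3 cup + 11 tbsp = 3.6875 cup) × 5/6 × 258 g/cup ≈ 792.8 g

raisins: 0.7 cup; vegetable oil: 29.2 mL; peanut butter: 792.8 g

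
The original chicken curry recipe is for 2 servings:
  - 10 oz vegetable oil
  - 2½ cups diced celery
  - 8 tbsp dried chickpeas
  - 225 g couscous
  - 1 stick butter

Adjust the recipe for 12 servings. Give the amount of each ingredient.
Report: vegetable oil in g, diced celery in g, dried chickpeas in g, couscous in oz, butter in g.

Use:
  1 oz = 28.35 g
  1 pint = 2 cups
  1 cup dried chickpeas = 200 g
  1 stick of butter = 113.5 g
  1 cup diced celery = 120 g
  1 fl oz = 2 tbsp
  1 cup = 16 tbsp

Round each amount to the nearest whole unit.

Scaling factor: 12/2 = 6.
vegetable oil: 10 oz × 6 × 28.35 g/oz = 1701 g
diced celery: 2.5 cup × 6 × 120 g/cup = 1800 g
dried chickpeas: 8 tbsp × 6 ÷ 16 tbsp/cup × 200 g/cup = 600 g
couscous: 225 g × 6 ÷ 28.35 g/oz ≈ 48 oz
butter: 1 stick × 6 × 113.5 g/stick = 681 g

vegetable oil: 1701 g; diced celery: 1800 g; dried chickpeas: 600 g; couscous: 48 oz; butter: 681 g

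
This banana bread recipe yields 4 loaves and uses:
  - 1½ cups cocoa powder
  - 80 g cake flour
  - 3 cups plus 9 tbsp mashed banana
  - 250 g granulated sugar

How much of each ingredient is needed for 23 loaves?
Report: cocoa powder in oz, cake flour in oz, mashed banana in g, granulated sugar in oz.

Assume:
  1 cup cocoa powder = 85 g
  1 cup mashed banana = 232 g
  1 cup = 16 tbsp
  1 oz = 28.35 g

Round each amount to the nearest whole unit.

Scaling factor: 23/4 = 5.75.
cocoa powder: 1.5 cup × 23/4 × 85 g/cup ÷ 28.35 g/oz ≈ 26 oz
cake flour: 80 g × 23/4 ÷ 28.35 g/oz ≈ 16 oz
mashed banana: (3 cup + 9 tbsp = 3.5625 cup) × 23/4 × 232 g/cup ≈ 4752 g
granulated sugar: 250 g × 23/4 ÷ 28.35 g/oz ≈ 51 oz

cocoa powder: 26 oz; cake flour: 16 oz; mashed banana: 4752 g; granulated sugar: 51 oz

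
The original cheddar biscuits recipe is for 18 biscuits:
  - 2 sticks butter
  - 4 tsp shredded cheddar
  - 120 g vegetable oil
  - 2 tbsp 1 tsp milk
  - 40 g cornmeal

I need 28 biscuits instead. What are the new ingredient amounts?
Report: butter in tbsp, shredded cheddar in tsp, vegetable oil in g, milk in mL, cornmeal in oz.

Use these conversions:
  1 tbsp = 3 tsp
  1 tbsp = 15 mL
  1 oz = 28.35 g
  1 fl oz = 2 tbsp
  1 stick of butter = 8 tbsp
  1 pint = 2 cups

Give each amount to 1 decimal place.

Scaling factor: 28/18 = 14/9.
butter: 2 stick × 14/9 × 8 tbsp/stick ≈ 24.9 tbsp
shredded cheddar: 4 tsp × 14/9 ≈ 6.2 tsp
vegetable oil: 120 g × 14/9 ≈ 186.7 g
milk: (2 tbsp + 1 tsp = 7/3 tbsp) × 14/9 × 15 mL/tbsp ≈ 54.4 mL
cornmeal: 40 g × 14/9 ÷ 28.35 g/oz ≈ 2.2 oz

butter: 24.9 tbsp; shredded cheddar: 6.2 tsp; vegetable oil: 186.7 g; milk: 54.4 mL; cornmeal: 2.2 oz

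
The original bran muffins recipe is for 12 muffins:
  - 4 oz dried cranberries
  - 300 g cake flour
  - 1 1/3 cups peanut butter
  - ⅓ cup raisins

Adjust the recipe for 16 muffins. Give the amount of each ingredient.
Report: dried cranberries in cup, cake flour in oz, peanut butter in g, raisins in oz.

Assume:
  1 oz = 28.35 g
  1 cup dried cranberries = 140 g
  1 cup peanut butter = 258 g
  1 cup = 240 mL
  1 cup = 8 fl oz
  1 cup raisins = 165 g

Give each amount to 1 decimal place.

dried cranberries: 1.1 cup; cake flour: 14.1 oz; peanut butter: 458.7 g; raisins: 2.6 oz

Scaling factor: 16/12 = 4/3.
dried cranberries: 4 oz × 4/3 × 28.35 g/oz ÷ 140 g/cup ≈ 1.1 cup
cake flour: 300 g × 4/3 ÷ 28.35 g/oz ≈ 14.1 oz
peanut butter: 4/3 cup × 4/3 × 258 g/cup ≈ 458.7 g
raisins: 1/3 cup × 4/3 × 165 g/cup ÷ 28.35 g/oz ≈ 2.6 oz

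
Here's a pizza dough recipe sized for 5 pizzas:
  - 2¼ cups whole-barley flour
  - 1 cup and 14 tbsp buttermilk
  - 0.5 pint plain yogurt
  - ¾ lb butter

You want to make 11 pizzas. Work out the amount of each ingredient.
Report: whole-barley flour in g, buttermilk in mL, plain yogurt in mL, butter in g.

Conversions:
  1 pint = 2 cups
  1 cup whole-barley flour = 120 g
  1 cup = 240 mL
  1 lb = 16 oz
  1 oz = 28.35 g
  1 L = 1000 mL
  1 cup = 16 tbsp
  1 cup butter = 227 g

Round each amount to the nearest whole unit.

whole-barley flour: 594 g; buttermilk: 990 mL; plain yogurt: 528 mL; butter: 748 g

Scaling factor: 11/5 = 2.2.
whole-barley flour: 2.25 cup × 11/5 × 120 g/cup = 594 g
buttermilk: (1 cup + 14 tbsp = 1.875 cup) × 11/5 × 240 mL/cup = 990 mL
plain yogurt: 0.5 pint × 11/5 × 2 cup/pint × 240 mL/cup = 528 mL
butter: 0.75 lb × 11/5 × 16 oz/lb × 28.35 g/oz ≈ 748 g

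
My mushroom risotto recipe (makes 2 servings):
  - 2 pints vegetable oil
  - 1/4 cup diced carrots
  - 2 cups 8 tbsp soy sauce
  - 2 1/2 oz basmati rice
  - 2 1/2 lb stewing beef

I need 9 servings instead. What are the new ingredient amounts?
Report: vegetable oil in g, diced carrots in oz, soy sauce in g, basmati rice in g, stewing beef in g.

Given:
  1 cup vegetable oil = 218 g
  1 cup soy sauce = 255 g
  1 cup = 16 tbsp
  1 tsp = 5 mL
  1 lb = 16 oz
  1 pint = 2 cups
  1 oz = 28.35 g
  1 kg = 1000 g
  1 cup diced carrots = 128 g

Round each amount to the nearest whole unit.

vegetable oil: 3924 g; diced carrots: 5 oz; soy sauce: 2869 g; basmati rice: 319 g; stewing beef: 5103 g

Scaling factor: 9/2 = 4.5.
vegetable oil: 2 pint × 9/2 × 2 cup/pint × 218 g/cup = 3924 g
diced carrots: 0.25 cup × 9/2 × 128 g/cup ÷ 28.35 g/oz ≈ 5 oz
soy sauce: (2 cup + 8 tbsp = 2.5 cup) × 9/2 × 255 g/cup ≈ 2869 g
basmati rice: 2.5 oz × 9/2 × 28.35 g/oz ≈ 319 g
stewing beef: 2.5 lb × 9/2 × 16 oz/lb × 28.35 g/oz = 5103 g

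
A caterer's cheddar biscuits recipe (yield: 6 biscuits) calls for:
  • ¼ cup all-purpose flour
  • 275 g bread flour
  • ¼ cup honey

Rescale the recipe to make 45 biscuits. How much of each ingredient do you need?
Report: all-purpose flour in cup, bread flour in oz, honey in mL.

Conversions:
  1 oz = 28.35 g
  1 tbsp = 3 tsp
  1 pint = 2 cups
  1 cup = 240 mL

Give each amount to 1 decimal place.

Scaling factor: 45/6 = 15/2 = 7.5.
all-purpose flour: 0.25 cup × 15/2 ≈ 1.9 cup
bread flour: 275 g × 15/2 ÷ 28.35 g/oz ≈ 72.8 oz
honey: 0.25 cup × 15/2 × 240 mL/cup = 450.0 mL

all-purpose flour: 1.9 cup; bread flour: 72.8 oz; honey: 450.0 mL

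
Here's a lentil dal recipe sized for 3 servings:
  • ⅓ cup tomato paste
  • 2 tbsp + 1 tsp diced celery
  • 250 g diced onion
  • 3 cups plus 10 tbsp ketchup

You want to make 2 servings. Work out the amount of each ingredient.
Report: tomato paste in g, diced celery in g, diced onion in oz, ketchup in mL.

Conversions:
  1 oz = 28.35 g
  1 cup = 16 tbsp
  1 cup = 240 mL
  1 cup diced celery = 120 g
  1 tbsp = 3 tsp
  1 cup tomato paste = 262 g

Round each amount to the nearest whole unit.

tomato paste: 58 g; diced celery: 12 g; diced onion: 6 oz; ketchup: 580 mL

Scaling factor: 2/3.
tomato paste: 1/3 cup × 2/3 × 262 g/cup ≈ 58 g
diced celery: (2 tbsp + 1 tsp = 7/3 tbsp) × 2/3 ÷ 16 tbsp/cup × 120 g/cup ≈ 12 g
diced onion: 250 g × 2/3 ÷ 28.35 g/oz ≈ 6 oz
ketchup: (3 cup + 10 tbsp = 3.625 cup) × 2/3 × 240 mL/cup = 580 mL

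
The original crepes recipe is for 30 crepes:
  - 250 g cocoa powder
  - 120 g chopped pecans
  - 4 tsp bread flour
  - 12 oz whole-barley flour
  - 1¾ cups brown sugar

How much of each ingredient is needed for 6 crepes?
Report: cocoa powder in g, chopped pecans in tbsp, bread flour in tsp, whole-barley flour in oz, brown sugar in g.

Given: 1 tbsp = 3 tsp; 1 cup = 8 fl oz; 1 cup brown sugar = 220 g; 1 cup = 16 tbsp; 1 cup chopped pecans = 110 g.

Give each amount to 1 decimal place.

Scaling factor: 6/30 = 1/5 = 0.2.
cocoa powder: 250 g × 1/5 = 50.0 g
chopped pecans: 120 g × 1/5 ÷ 110 g/cup × 16 tbsp/cup ≈ 3.5 tbsp
bread flour: 4 tsp × 1/5 = 0.8 tsp
whole-barley flour: 12 oz × 1/5 = 2.4 oz
brown sugar: 1.75 cup × 1/5 × 220 g/cup = 77.0 g

cocoa powder: 50.0 g; chopped pecans: 3.5 tbsp; bread flour: 0.8 tsp; whole-barley flour: 2.4 oz; brown sugar: 77.0 g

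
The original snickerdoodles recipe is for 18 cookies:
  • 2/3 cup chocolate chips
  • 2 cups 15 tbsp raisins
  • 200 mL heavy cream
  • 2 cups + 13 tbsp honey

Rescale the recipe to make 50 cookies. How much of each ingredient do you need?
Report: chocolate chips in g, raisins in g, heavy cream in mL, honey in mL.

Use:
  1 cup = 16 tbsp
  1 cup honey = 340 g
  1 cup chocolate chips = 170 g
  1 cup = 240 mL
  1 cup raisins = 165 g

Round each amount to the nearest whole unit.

Scaling factor: 50/18 = 25/9.
chocolate chips: 2/3 cup × 25/9 × 170 g/cup ≈ 315 g
raisins: (2 cup + 15 tbsp = 2.9375 cup) × 25/9 × 165 g/cup ≈ 1346 g
heavy cream: 200 mL × 25/9 ≈ 556 mL
honey: (2 cup + 13 tbsp = 2.8125 cup) × 25/9 × 240 mL/cup = 1875 mL

chocolate chips: 315 g; raisins: 1346 g; heavy cream: 556 mL; honey: 1875 mL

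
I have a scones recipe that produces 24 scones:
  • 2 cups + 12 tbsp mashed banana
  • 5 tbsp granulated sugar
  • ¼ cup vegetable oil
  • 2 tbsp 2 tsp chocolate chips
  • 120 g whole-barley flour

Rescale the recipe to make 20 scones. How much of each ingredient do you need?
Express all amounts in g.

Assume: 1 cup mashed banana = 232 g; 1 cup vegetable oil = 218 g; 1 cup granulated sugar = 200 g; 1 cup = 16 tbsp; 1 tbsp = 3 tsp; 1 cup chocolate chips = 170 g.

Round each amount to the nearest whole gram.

Scaling factor: 20/24 = 5/6.
mashed banana: (2 cup + 12 tbsp = 2.75 cup) × 5/6 × 232 g/cup ≈ 532 g
granulated sugar: 5 tbsp × 5/6 ÷ 16 tbsp/cup × 200 g/cup ≈ 52 g
vegetable oil: 0.25 cup × 5/6 × 218 g/cup ≈ 45 g
chocolate chips: (2 tbsp + 2 tsp = 8/3 tbsp) × 5/6 ÷ 16 tbsp/cup × 170 g/cup ≈ 24 g
whole-barley flour: 120 g × 5/6 = 100 g

mashed banana: 532 g; granulated sugar: 52 g; vegetable oil: 45 g; chocolate chips: 24 g; whole-barley flour: 100 g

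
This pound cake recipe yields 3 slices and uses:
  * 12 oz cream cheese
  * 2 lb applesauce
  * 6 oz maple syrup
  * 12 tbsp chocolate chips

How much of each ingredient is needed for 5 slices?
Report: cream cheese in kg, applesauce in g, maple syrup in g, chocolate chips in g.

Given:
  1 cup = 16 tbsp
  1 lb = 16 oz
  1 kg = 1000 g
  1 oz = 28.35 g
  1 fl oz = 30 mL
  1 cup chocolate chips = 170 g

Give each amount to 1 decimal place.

Scaling factor: 5/3.
cream cheese: 12 oz × 5/3 × 28.35 g/oz ÷ 1000 g/kg ≈ 0.6 kg
applesauce: 2 lb × 5/3 × 16 oz/lb × 28.35 g/oz = 1512.0 g
maple syrup: 6 oz × 5/3 × 28.35 g/oz = 283.5 g
chocolate chips: 12 tbsp × 5/3 ÷ 16 tbsp/cup × 170 g/cup = 212.5 g

cream cheese: 0.6 kg; applesauce: 1512.0 g; maple syrup: 283.5 g; chocolate chips: 212.5 g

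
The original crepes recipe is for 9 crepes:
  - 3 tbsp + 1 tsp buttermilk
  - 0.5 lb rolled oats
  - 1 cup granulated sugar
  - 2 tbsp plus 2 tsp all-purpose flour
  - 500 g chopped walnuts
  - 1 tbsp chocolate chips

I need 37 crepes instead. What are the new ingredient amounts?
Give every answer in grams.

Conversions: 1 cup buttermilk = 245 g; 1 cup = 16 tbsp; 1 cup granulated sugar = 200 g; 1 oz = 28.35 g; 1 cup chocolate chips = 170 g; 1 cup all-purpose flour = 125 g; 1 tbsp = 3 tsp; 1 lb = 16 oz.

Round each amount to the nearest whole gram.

Scaling factor: 37/9.
buttermilk: (3 tbsp + 1 tsp = 10/3 tbsp) × 37/9 ÷ 16 tbsp/cup × 245 g/cup ≈ 210 g
rolled oats: 0.5 lb × 37/9 × 16 oz/lb × 28.35 g/oz ≈ 932 g
granulated sugar: 1 cup × 37/9 × 200 g/cup ≈ 822 g
all-purpose flour: (2 tbsp + 2 tsp = 8/3 tbsp) × 37/9 ÷ 16 tbsp/cup × 125 g/cup ≈ 86 g
chopped walnuts: 500 g × 37/9 ≈ 2056 g
chocolate chips: 1 tbsp × 37/9 ÷ 16 tbsp/cup × 170 g/cup ≈ 44 g

buttermilk: 210 g; rolled oats: 932 g; granulated sugar: 822 g; all-purpose flour: 86 g; chopped walnuts: 2056 g; chocolate chips: 44 g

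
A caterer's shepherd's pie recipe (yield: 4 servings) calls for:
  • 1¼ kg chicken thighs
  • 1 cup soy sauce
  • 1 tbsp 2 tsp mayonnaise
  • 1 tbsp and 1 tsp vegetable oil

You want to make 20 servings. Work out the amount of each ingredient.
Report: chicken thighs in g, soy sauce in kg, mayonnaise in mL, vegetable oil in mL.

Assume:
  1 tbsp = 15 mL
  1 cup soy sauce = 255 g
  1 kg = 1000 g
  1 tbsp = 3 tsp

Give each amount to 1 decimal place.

chicken thighs: 6250.0 g; soy sauce: 1.3 kg; mayonnaise: 125.0 mL; vegetable oil: 100.0 mL

Scaling factor: 20/4 = 5.
chicken thighs: 1.25 kg × 5 × 1000 g/kg = 6250.0 g
soy sauce: 1 cup × 5 × 255 g/cup ÷ 1000 g/kg ≈ 1.3 kg
mayonnaise: (1 tbsp + 2 tsp = 5/3 tbsp) × 5 × 15 mL/tbsp = 125.0 mL
vegetable oil: (1 tbsp + 1 tsp = 4/3 tbsp) × 5 × 15 mL/tbsp = 100.0 mL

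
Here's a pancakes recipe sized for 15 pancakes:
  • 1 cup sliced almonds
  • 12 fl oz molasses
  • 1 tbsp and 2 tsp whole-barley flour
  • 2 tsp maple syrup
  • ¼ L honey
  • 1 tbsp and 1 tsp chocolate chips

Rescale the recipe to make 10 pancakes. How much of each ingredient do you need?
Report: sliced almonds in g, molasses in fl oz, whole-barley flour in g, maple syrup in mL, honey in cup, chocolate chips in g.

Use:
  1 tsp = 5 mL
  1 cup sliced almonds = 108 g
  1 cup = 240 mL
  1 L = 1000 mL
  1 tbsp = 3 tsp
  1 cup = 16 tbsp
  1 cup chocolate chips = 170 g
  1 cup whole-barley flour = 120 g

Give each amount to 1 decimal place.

sliced almonds: 72.0 g; molasses: 8.0 fl oz; whole-barley flour: 8.3 g; maple syrup: 6.7 mL; honey: 0.7 cup; chocolate chips: 9.4 g

Scaling factor: 10/15 = 2/3.
sliced almonds: 1 cup × 2/3 × 108 g/cup = 72.0 g
molasses: 12 fl oz × 2/3 = 8.0 fl oz
whole-barley flour: (1 tbsp + 2 tsp = 5/3 tbsp) × 2/3 ÷ 16 tbsp/cup × 120 g/cup ≈ 8.3 g
maple syrup: 2 tsp × 2/3 × 5 mL/tsp ≈ 6.7 mL
honey: 0.25 L × 2/3 × 1000 mL/L ÷ 240 mL/cup ≈ 0.7 cup
chocolate chips: (1 tbsp + 1 tsp = 4/3 tbsp) × 2/3 ÷ 16 tbsp/cup × 170 g/cup ≈ 9.4 g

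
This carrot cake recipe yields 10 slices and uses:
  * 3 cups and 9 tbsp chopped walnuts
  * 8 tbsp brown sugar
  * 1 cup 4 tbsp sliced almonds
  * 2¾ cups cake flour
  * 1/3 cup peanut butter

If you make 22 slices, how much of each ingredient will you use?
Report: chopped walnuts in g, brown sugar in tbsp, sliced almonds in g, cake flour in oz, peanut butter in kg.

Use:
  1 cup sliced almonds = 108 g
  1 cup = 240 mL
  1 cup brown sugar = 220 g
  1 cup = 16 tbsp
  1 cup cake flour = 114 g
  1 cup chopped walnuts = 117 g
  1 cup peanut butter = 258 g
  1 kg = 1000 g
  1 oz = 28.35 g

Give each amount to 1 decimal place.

chopped walnuts: 917.0 g; brown sugar: 17.6 tbsp; sliced almonds: 297.0 g; cake flour: 24.3 oz; peanut butter: 0.2 kg

Scaling factor: 22/10 = 11/5 = 2.2.
chopped walnuts: (3 cup + 9 tbsp = 3.5625 cup) × 11/5 × 117 g/cup ≈ 917.0 g
brown sugar: 8 tbsp × 11/5 = 17.6 tbsp
sliced almonds: (1 cup + 4 tbsp = 1.25 cup) × 11/5 × 108 g/cup = 297.0 g
cake flour: 2.75 cup × 11/5 × 114 g/cup ÷ 28.35 g/oz ≈ 24.3 oz
peanut butter: 1/3 cup × 11/5 × 258 g/cup ÷ 1000 g/kg ≈ 0.2 kg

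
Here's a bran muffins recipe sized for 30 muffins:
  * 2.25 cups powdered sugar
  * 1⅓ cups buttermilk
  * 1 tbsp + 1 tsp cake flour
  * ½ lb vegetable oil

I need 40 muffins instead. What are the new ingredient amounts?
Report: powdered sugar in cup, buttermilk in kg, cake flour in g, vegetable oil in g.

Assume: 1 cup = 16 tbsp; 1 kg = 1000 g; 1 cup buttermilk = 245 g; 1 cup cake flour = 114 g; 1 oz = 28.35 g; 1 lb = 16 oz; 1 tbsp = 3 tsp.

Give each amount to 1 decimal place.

Scaling factor: 40/30 = 4/3.
powdered sugar: 2.25 cup × 4/3 = 3.0 cup
buttermilk: 4/3 cup × 4/3 × 245 g/cup ÷ 1000 g/kg ≈ 0.4 kg
cake flour: (1 tbsp + 1 tsp = 4/3 tbsp) × 4/3 ÷ 16 tbsp/cup × 114 g/cup ≈ 12.7 g
vegetable oil: 0.5 lb × 4/3 × 16 oz/lb × 28.35 g/oz = 302.4 g

powdered sugar: 3.0 cup; buttermilk: 0.4 kg; cake flour: 12.7 g; vegetable oil: 302.4 g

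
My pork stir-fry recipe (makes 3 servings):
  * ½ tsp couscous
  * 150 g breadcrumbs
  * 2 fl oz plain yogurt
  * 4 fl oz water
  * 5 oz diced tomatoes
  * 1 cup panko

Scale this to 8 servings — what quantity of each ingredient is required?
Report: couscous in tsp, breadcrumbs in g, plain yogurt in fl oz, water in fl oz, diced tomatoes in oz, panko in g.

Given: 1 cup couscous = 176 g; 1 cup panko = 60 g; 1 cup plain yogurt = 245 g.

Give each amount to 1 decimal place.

Scaling factor: 8/3.
couscous: 0.5 tsp × 8/3 ≈ 1.3 tsp
breadcrumbs: 150 g × 8/3 = 400.0 g
plain yogurt: 2 fl oz × 8/3 ≈ 5.3 fl oz
water: 4 fl oz × 8/3 ≈ 10.7 fl oz
diced tomatoes: 5 oz × 8/3 ≈ 13.3 oz
panko: 1 cup × 8/3 × 60 g/cup = 160.0 g

couscous: 1.3 tsp; breadcrumbs: 400.0 g; plain yogurt: 5.3 fl oz; water: 10.7 fl oz; diced tomatoes: 13.3 oz; panko: 160.0 g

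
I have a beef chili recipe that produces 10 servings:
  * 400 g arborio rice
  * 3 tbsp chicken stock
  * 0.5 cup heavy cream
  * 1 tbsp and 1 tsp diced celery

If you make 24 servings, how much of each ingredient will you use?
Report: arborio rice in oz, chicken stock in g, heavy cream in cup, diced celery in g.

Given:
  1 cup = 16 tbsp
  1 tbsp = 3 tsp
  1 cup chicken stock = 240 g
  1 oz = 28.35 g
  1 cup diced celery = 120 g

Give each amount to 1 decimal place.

Scaling factor: 24/10 = 12/5 = 2.4.
arborio rice: 400 g × 12/5 ÷ 28.35 g/oz ≈ 33.9 oz
chicken stock: 3 tbsp × 12/5 ÷ 16 tbsp/cup × 240 g/cup = 108.0 g
heavy cream: 0.5 cup × 12/5 = 1.2 cup
diced celery: (1 tbsp + 1 tsp = 4/3 tbsp) × 12/5 ÷ 16 tbsp/cup × 120 g/cup = 24.0 g

arborio rice: 33.9 oz; chicken stock: 108.0 g; heavy cream: 1.2 cup; diced celery: 24.0 g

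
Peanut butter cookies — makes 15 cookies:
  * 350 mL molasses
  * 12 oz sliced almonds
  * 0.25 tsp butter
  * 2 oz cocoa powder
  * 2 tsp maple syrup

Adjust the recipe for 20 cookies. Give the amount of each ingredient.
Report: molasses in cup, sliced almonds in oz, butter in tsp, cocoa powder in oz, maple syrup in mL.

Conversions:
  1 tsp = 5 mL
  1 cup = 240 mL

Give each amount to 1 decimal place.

molasses: 1.9 cup; sliced almonds: 16.0 oz; butter: 0.3 tsp; cocoa powder: 2.7 oz; maple syrup: 13.3 mL

Scaling factor: 20/15 = 4/3.
molasses: 350 mL × 4/3 ÷ 240 mL/cup ≈ 1.9 cup
sliced almonds: 12 oz × 4/3 = 16.0 oz
butter: 0.25 tsp × 4/3 ≈ 0.3 tsp
cocoa powder: 2 oz × 4/3 ≈ 2.7 oz
maple syrup: 2 tsp × 4/3 × 5 mL/tsp ≈ 13.3 mL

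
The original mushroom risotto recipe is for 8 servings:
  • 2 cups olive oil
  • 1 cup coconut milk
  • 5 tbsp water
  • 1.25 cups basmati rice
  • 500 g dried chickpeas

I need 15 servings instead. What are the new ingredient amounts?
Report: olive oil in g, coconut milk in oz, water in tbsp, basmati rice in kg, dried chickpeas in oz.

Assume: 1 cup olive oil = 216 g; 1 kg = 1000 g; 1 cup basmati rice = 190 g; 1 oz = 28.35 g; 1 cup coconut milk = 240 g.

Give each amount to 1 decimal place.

Scaling factor: 15/8 = 1.875.
olive oil: 2 cup × 15/8 × 216 g/cup = 810.0 g
coconut milk: 1 cup × 15/8 × 240 g/cup ÷ 28.35 g/oz ≈ 15.9 oz
water: 5 tbsp × 15/8 ≈ 9.4 tbsp
basmati rice: 1.25 cup × 15/8 × 190 g/cup ÷ 1000 g/kg ≈ 0.4 kg
dried chickpeas: 500 g × 15/8 ÷ 28.35 g/oz ≈ 33.1 oz

olive oil: 810.0 g; coconut milk: 15.9 oz; water: 9.4 tbsp; basmati rice: 0.4 kg; dried chickpeas: 33.1 oz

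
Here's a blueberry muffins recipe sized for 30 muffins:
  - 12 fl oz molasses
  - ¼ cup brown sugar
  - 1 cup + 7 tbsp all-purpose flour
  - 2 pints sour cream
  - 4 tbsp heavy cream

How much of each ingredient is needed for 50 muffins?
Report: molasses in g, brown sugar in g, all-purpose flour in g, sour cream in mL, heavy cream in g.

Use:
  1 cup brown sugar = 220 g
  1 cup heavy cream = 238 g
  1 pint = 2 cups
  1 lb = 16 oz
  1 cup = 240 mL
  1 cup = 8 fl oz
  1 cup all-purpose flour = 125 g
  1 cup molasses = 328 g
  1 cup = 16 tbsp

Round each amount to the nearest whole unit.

Scaling factor: 50/30 = 5/3.
molasses: 12 fl oz × 5/3 ÷ 8 fl oz/cup × 328 g/cup = 820 g
brown sugar: 0.25 cup × 5/3 × 220 g/cup ≈ 92 g
all-purpose flour: (1 cup + 7 tbsp = 1.4375 cup) × 5/3 × 125 g/cup ≈ 299 g
sour cream: 2 pint × 5/3 × 2 cup/pint × 240 mL/cup = 1600 mL
heavy cream: 4 tbsp × 5/3 ÷ 16 tbsp/cup × 238 g/cup ≈ 99 g

molasses: 820 g; brown sugar: 92 g; all-purpose flour: 299 g; sour cream: 1600 mL; heavy cream: 99 g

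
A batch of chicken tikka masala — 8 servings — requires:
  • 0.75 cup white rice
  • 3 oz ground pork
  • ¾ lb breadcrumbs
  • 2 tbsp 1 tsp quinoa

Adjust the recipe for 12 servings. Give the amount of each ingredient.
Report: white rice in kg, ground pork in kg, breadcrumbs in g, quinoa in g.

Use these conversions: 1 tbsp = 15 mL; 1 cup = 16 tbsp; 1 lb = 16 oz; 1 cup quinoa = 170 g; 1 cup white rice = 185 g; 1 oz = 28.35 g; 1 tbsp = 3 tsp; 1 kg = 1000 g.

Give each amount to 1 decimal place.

white rice: 0.2 kg; ground pork: 0.1 kg; breadcrumbs: 510.3 g; quinoa: 37.2 g

Scaling factor: 12/8 = 3/2 = 1.5.
white rice: 0.75 cup × 3/2 × 185 g/cup ÷ 1000 g/kg ≈ 0.2 kg
ground pork: 3 oz × 3/2 × 28.35 g/oz ÷ 1000 g/kg ≈ 0.1 kg
breadcrumbs: 0.75 lb × 3/2 × 16 oz/lb × 28.35 g/oz = 510.3 g
quinoa: (2 tbsp + 1 tsp = 7/3 tbsp) × 3/2 ÷ 16 tbsp/cup × 170 g/cup ≈ 37.2 g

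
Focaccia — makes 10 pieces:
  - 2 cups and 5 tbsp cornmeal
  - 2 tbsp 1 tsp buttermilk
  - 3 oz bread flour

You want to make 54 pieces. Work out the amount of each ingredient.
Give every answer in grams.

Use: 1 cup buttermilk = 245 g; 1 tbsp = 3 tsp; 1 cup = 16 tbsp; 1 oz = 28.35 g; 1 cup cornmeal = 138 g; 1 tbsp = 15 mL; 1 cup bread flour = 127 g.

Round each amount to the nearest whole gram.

Scaling factor: 54/10 = 27/5 = 5.4.
cornmeal: (2 cup + 5 tbsp = 2.3125 cup) × 27/5 × 138 g/cup ≈ 1723 g
buttermilk: (2 tbsp + 1 tsp = 7/3 tbsp) × 27/5 ÷ 16 tbsp/cup × 245 g/cup ≈ 193 g
bread flour: 3 oz × 27/5 × 28.35 g/oz ≈ 459 g

cornmeal: 1723 g; buttermilk: 193 g; bread flour: 459 g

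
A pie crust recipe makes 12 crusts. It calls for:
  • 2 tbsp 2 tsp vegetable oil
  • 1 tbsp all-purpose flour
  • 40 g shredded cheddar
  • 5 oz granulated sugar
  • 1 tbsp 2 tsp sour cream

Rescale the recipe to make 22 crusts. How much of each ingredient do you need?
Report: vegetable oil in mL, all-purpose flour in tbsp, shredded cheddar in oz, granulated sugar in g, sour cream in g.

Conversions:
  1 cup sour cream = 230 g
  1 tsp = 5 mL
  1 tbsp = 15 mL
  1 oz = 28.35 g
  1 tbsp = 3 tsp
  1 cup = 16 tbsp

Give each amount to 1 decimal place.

vegetable oil: 73.3 mL; all-purpose flour: 1.8 tbsp; shredded cheddar: 2.6 oz; granulated sugar: 259.9 g; sour cream: 43.9 g

Scaling factor: 22/12 = 11/6.
vegetable oil: (2 tbsp + 2 tsp = 8/3 tbsp) × 11/6 × 15 mL/tbsp ≈ 73.3 mL
all-purpose flour: 1 tbsp × 11/6 ≈ 1.8 tbsp
shredded cheddar: 40 g × 11/6 ÷ 28.35 g/oz ≈ 2.6 oz
granulated sugar: 5 oz × 11/6 × 28.35 g/oz ≈ 259.9 g
sour cream: (1 tbsp + 2 tsp = 5/3 tbsp) × 11/6 ÷ 16 tbsp/cup × 230 g/cup ≈ 43.9 g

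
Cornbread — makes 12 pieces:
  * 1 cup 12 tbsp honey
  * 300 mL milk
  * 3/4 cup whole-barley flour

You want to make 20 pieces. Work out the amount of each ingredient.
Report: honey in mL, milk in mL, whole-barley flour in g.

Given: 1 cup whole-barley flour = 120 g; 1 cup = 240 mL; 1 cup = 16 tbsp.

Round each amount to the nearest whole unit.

Scaling factor: 20/12 = 5/3.
honey: (1 cup + 12 tbsp = 1.75 cup) × 5/3 × 240 mL/cup = 700 mL
milk: 300 mL × 5/3 = 500 mL
whole-barley flour: 0.75 cup × 5/3 × 120 g/cup = 150 g

honey: 700 mL; milk: 500 mL; whole-barley flour: 150 g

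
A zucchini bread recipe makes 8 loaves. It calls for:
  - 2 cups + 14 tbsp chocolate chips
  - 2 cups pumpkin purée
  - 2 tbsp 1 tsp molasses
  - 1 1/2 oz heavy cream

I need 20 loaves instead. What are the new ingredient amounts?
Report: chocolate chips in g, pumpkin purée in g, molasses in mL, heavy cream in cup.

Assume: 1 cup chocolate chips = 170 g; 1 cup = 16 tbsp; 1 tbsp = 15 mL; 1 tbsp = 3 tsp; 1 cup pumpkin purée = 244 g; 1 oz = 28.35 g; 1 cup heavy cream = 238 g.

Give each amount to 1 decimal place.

chocolate chips: 1221.9 g; pumpkin purée: 1220.0 g; molasses: 87.5 mL; heavy cream: 0.4 cup

Scaling factor: 20/8 = 5/2 = 2.5.
chocolate chips: (2 cup + 14 tbsp = 2.875 cup) × 5/2 × 170 g/cup ≈ 1221.9 g
pumpkin purée: 2 cup × 5/2 × 244 g/cup = 1220.0 g
molasses: (2 tbsp + 1 tsp = 7/3 tbsp) × 5/2 × 15 mL/tbsp = 87.5 mL
heavy cream: 1.5 oz × 5/2 × 28.35 g/oz ÷ 238 g/cup ≈ 0.4 cup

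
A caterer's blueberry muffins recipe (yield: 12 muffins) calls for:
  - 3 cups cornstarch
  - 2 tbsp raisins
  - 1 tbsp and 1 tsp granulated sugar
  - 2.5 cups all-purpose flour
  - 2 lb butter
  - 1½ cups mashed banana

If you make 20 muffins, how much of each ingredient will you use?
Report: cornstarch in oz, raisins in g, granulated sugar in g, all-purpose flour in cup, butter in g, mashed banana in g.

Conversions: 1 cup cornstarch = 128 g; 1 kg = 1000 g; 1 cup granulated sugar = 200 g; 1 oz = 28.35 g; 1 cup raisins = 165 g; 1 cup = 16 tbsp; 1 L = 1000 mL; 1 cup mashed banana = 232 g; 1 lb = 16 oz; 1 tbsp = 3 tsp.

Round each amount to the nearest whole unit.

Scaling factor: 20/12 = 5/3.
cornstarch: 3 cup × 5/3 × 128 g/cup ÷ 28.35 g/oz ≈ 23 oz
raisins: 2 tbsp × 5/3 ÷ 16 tbsp/cup × 165 g/cup ≈ 34 g
granulated sugar: (1 tbsp + 1 tsp = 4/3 tbsp) × 5/3 ÷ 16 tbsp/cup × 200 g/cup ≈ 28 g
all-purpose flour: 2.5 cup × 5/3 ≈ 4 cup
butter: 2 lb × 5/3 × 16 oz/lb × 28.35 g/oz = 1512 g
mashed banana: 1.5 cup × 5/3 × 232 g/cup = 580 g

cornstarch: 23 oz; raisins: 34 g; granulated sugar: 28 g; all-purpose flour: 4 cup; butter: 1512 g; mashed banana: 580 g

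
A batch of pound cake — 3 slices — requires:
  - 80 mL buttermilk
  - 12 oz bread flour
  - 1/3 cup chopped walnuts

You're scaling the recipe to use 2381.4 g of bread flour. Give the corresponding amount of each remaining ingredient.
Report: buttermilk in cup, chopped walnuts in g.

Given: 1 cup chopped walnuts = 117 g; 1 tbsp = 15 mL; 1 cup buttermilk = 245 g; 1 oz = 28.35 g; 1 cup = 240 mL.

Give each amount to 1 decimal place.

The original recipe has 340.2 g of bread flour, so the scaling factor is 2381.4 ÷ 340.2 = 7.
buttermilk: 80 mL × 7 ÷ 240 mL/cup ≈ 2.3 cup
chopped walnuts: 1/3 cup × 7 × 117 g/cup = 273.0 g

buttermilk: 2.3 cup; chopped walnuts: 273.0 g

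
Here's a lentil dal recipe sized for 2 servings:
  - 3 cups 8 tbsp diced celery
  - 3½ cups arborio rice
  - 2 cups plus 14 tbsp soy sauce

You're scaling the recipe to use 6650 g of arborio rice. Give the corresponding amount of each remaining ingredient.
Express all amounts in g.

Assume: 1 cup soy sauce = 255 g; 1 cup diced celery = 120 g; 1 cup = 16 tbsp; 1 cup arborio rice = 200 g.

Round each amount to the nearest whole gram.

The original recipe has 700 g of arborio rice, so the scaling factor is 6650 ÷ 700 = 19/2 = 9.5.
diced celery: (3 cup + 8 tbsp = 3.5 cup) × 19/2 × 120 g/cup = 3990 g
soy sauce: (2 cup + 14 tbsp = 2.875 cup) × 19/2 × 255 g/cup ≈ 6965 g

diced celery: 3990 g; soy sauce: 6965 g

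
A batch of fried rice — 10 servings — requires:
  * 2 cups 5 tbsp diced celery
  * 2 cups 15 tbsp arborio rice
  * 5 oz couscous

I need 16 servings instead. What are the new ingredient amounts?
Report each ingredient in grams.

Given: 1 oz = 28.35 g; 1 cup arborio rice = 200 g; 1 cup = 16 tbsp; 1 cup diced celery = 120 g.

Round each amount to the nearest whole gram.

diced celery: 444 g; arborio rice: 940 g; couscous: 227 g

Scaling factor: 16/10 = 8/5 = 1.6.
diced celery: (2 cup + 5 tbsp = 2.3125 cup) × 8/5 × 120 g/cup = 444 g
arborio rice: (2 cup + 15 tbsp = 2.9375 cup) × 8/5 × 200 g/cup = 940 g
couscous: 5 oz × 8/5 × 28.35 g/oz ≈ 227 g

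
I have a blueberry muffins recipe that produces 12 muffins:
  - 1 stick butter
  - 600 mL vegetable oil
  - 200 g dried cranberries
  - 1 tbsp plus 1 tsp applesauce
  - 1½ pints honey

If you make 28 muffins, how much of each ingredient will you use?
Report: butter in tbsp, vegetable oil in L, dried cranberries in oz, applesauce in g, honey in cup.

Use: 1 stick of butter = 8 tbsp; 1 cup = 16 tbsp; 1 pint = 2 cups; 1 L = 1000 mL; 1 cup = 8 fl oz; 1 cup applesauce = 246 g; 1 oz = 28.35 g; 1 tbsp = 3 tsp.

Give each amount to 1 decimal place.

butter: 18.7 tbsp; vegetable oil: 1.4 L; dried cranberries: 16.5 oz; applesauce: 47.8 g; honey: 7.0 cup

Scaling factor: 28/12 = 7/3.
butter: 1 stick × 7/3 × 8 tbsp/stick ≈ 18.7 tbsp
vegetable oil: 600 mL × 7/3 ÷ 1000 mL/L = 1.4 L
dried cranberries: 200 g × 7/3 ÷ 28.35 g/oz ≈ 16.5 oz
applesauce: (1 tbsp + 1 tsp = 4/3 tbsp) × 7/3 ÷ 16 tbsp/cup × 246 g/cup ≈ 47.8 g
honey: 1.5 pint × 7/3 × 2 cup/pint = 7.0 cup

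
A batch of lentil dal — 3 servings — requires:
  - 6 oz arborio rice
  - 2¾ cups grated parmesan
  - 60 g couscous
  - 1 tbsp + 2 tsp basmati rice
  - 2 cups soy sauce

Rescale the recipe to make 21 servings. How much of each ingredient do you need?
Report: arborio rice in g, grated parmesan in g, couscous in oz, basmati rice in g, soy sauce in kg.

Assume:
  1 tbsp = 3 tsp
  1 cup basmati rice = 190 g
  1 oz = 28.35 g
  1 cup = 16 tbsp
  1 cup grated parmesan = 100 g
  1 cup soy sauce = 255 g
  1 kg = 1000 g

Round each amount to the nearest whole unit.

arborio rice: 1191 g; grated parmesan: 1925 g; couscous: 15 oz; basmati rice: 139 g; soy sauce: 4 kg

Scaling factor: 21/3 = 7.
arborio rice: 6 oz × 7 × 28.35 g/oz ≈ 1191 g
grated parmesan: 2.75 cup × 7 × 100 g/cup = 1925 g
couscous: 60 g × 7 ÷ 28.35 g/oz ≈ 15 oz
basmati rice: (1 tbsp + 2 tsp = 5/3 tbsp) × 7 ÷ 16 tbsp/cup × 190 g/cup ≈ 139 g
soy sauce: 2 cup × 7 × 255 g/cup ÷ 1000 g/kg ≈ 4 kg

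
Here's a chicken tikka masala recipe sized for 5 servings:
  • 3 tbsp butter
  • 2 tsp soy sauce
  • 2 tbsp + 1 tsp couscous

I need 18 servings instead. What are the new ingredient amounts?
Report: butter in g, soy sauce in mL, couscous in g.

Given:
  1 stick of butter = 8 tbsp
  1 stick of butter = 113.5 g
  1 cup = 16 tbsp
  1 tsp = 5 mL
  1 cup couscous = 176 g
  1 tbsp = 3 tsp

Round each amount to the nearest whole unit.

Scaling factor: 18/5 = 3.6.
butter: 3 tbsp × 18/5 ÷ 8 tbsp/stick × 113.5 g/stick ≈ 153 g
soy sauce: 2 tsp × 18/5 × 5 mL/tsp = 36 mL
couscous: (2 tbsp + 1 tsp = 7/3 tbsp) × 18/5 ÷ 16 tbsp/cup × 176 g/cup ≈ 92 g

butter: 153 g; soy sauce: 36 mL; couscous: 92 g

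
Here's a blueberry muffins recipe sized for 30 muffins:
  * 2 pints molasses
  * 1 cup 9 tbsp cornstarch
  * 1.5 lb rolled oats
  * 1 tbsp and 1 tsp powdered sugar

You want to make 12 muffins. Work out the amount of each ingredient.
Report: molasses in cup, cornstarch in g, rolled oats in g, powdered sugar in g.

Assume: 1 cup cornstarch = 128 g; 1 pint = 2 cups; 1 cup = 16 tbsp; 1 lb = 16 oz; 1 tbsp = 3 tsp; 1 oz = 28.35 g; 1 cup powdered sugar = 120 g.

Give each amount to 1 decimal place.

Scaling factor: 12/30 = 2/5 = 0.4.
molasses: 2 pint × 2/5 × 2 cup/pint = 1.6 cup
cornstarch: (1 cup + 9 tbsp = 1.5625 cup) × 2/5 × 128 g/cup = 80.0 g
rolled oats: 1.5 lb × 2/5 × 16 oz/lb × 28.35 g/oz ≈ 272.2 g
powdered sugar: (1 tbsp + 1 tsp = 4/3 tbsp) × 2/5 ÷ 16 tbsp/cup × 120 g/cup = 4.0 g

molasses: 1.6 cup; cornstarch: 80.0 g; rolled oats: 272.2 g; powdered sugar: 4.0 g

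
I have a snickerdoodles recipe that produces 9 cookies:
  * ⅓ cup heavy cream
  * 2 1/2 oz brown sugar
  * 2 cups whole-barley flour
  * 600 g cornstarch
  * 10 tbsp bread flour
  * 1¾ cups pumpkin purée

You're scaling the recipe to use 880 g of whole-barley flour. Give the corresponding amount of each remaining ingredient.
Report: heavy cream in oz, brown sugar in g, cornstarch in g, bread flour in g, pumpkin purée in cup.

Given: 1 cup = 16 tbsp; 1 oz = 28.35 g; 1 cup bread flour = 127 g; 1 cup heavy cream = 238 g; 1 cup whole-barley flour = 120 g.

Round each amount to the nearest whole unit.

heavy cream: 10 oz; brown sugar: 260 g; cornstarch: 2200 g; bread flour: 291 g; pumpkin purée: 6 cup

The original recipe has 240 g of whole-barley flour, so the scaling factor is 880 ÷ 240 = 11/3.
heavy cream: 1/3 cup × 11/3 × 238 g/cup ÷ 28.35 g/oz ≈ 10 oz
brown sugar: 2.5 oz × 11/3 × 28.35 g/oz ≈ 260 g
cornstarch: 600 g × 11/3 = 2200 g
bread flour: 10 tbsp × 11/3 ÷ 16 tbsp/cup × 127 g/cup ≈ 291 g
pumpkin purée: 1.75 cup × 11/3 ≈ 6 cup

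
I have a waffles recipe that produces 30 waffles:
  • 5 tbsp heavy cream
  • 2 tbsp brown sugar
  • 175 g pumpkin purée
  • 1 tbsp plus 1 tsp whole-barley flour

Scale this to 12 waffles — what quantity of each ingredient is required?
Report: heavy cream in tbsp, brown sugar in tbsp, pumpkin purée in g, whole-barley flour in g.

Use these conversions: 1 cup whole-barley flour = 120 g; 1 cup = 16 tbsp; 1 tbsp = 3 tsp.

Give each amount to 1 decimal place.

Scaling factor: 12/30 = 2/5 = 0.4.
heavy cream: 5 tbsp × 2/5 = 2.0 tbsp
brown sugar: 2 tbsp × 2/5 = 0.8 tbsp
pumpkin purée: 175 g × 2/5 = 70.0 g
whole-barley flour: (1 tbsp + 1 tsp = 4/3 tbsp) × 2/5 ÷ 16 tbsp/cup × 120 g/cup = 4.0 g

heavy cream: 2.0 tbsp; brown sugar: 0.8 tbsp; pumpkin purée: 70.0 g; whole-barley flour: 4.0 g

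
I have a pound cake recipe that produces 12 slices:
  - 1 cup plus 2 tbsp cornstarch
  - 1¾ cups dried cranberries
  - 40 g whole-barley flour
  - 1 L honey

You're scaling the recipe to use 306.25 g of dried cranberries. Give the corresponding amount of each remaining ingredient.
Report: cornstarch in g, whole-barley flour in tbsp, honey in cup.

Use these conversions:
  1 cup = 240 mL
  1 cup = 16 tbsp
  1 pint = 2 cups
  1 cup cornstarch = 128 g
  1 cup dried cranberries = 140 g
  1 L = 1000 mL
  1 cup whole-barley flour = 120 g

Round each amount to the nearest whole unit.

The original recipe has 245 g of dried cranberries, so the scaling factor is 306.25 ÷ 245 = 5/4 = 1.25.
cornstarch: (1 cup + 2 tbsp = 1.125 cup) × 5/4 × 128 g/cup = 180 g
whole-barley flour: 40 g × 5/4 ÷ 120 g/cup × 16 tbsp/cup ≈ 7 tbsp
honey: 1 L × 5/4 × 1000 mL/L ÷ 240 mL/cup ≈ 5 cup

cornstarch: 180 g; whole-barley flour: 7 tbsp; honey: 5 cup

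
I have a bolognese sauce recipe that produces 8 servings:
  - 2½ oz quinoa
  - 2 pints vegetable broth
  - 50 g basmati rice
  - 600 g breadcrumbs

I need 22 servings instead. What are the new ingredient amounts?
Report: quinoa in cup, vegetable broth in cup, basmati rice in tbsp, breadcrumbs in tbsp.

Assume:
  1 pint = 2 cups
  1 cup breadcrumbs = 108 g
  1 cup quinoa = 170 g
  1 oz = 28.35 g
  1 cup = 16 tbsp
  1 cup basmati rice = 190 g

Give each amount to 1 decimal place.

Scaling factor: 22/8 = 11/4 = 2.75.
quinoa: 2.5 oz × 11/4 × 28.35 g/oz ÷ 170 g/cup ≈ 1.1 cup
vegetable broth: 2 pint × 11/4 × 2 cup/pint = 11.0 cup
basmati rice: 50 g × 11/4 ÷ 190 g/cup × 16 tbsp/cup ≈ 11.6 tbsp
breadcrumbs: 600 g × 11/4 ÷ 108 g/cup × 16 tbsp/cup ≈ 244.4 tbsp

quinoa: 1.1 cup; vegetable broth: 11.0 cup; basmati rice: 11.6 tbsp; breadcrumbs: 244.4 tbsp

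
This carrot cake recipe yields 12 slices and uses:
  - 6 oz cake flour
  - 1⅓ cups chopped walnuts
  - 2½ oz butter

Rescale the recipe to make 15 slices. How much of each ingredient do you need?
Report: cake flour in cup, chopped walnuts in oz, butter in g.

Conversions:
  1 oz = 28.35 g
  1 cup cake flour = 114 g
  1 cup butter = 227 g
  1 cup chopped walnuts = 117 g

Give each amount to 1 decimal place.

cake flour: 1.9 cup; chopped walnuts: 6.9 oz; butter: 88.6 g

Scaling factor: 15/12 = 5/4 = 1.25.
cake flour: 6 oz × 5/4 × 28.35 g/oz ÷ 114 g/cup ≈ 1.9 cup
chopped walnuts: 4/3 cup × 5/4 × 117 g/cup ÷ 28.35 g/oz ≈ 6.9 oz
butter: 2.5 oz × 5/4 × 28.35 g/oz ≈ 88.6 g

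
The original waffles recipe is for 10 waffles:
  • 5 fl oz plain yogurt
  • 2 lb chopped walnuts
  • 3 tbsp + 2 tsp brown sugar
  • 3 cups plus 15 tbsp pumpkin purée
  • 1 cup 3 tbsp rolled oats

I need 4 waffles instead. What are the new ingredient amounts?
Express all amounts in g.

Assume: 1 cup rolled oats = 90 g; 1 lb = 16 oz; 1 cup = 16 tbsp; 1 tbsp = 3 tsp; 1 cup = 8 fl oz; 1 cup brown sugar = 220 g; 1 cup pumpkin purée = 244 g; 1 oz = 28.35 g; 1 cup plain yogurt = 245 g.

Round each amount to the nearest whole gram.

plain yogurt: 61 g; chopped walnuts: 363 g; brown sugar: 20 g; pumpkin purée: 384 g; rolled oats: 43 g

Scaling factor: 4/10 = 2/5 = 0.4.
plain yogurt: 5 fl oz × 2/5 ÷ 8 fl oz/cup × 245 g/cup ≈ 61 g
chopped walnuts: 2 lb × 2/5 × 16 oz/lb × 28.35 g/oz ≈ 363 g
brown sugar: (3 tbsp + 2 tsp = 11/3 tbsp) × 2/5 ÷ 16 tbsp/cup × 220 g/cup ≈ 20 g
pumpkin purée: (3 cup + 15 tbsp = 3.9375 cup) × 2/5 × 244 g/cup ≈ 384 g
rolled oats: (1 cup + 3 tbsp = 1.1875 cup) × 2/5 × 90 g/cup ≈ 43 g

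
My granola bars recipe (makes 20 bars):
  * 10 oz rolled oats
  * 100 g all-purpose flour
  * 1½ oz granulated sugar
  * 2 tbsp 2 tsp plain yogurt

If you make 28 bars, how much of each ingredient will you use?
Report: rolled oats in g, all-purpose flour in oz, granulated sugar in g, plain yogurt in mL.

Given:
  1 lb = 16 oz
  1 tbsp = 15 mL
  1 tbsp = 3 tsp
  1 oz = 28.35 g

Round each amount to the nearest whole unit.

Scaling factor: 28/20 = 7/5 = 1.4.
rolled oats: 10 oz × 7/5 × 28.35 g/oz ≈ 397 g
all-purpose flour: 100 g × 7/5 ÷ 28.35 g/oz ≈ 5 oz
granulated sugar: 1.5 oz × 7/5 × 28.35 g/oz ≈ 60 g
plain yogurt: (2 tbsp + 2 tsp = 8/3 tbsp) × 7/5 × 15 mL/tbsp = 56 mL

rolled oats: 397 g; all-purpose flour: 5 oz; granulated sugar: 60 g; plain yogurt: 56 mL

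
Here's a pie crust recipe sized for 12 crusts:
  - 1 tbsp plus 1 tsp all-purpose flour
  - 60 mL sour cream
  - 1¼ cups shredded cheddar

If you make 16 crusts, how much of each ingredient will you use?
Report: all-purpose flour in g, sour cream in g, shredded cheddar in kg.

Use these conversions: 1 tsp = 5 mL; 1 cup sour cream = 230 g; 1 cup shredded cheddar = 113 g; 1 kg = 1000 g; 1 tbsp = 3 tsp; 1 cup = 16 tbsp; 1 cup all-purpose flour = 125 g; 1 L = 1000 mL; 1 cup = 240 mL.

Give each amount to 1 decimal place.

all-purpose flour: 13.9 g; sour cream: 76.7 g; shredded cheddar: 0.2 kg

Scaling factor: 16/12 = 4/3.
all-purpose flour: (1 tbsp + 1 tsp = 4/3 tbsp) × 4/3 ÷ 16 tbsp/cup × 125 g/cup ≈ 13.9 g
sour cream: 60 mL × 4/3 ÷ 240 mL/cup × 230 g/cup ≈ 76.7 g
shredded cheddar: 1.25 cup × 4/3 × 113 g/cup ÷ 1000 g/kg ≈ 0.2 kg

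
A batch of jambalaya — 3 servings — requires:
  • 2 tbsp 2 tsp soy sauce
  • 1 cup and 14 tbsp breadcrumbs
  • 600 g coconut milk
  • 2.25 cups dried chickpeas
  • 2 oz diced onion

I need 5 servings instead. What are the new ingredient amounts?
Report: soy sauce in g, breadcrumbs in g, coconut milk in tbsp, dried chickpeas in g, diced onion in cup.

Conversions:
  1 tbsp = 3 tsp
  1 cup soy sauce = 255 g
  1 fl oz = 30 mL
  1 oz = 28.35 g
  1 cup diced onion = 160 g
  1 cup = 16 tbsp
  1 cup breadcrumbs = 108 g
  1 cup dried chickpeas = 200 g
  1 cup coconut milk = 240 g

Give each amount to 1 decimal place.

Scaling factor: 5/3.
soy sauce: (2 tbsp + 2 tsp = 8/3 tbsp) × 5/3 ÷ 16 tbsp/cup × 255 g/cup ≈ 70.8 g
breadcrumbs: (1 cup + 14 tbsp = 1.875 cup) × 5/3 × 108 g/cup = 337.5 g
coconut milk: 600 g × 5/3 ÷ 240 g/cup × 16 tbsp/cup ≈ 66.7 tbsp
dried chickpeas: 2.25 cup × 5/3 × 200 g/cup = 750.0 g
diced onion: 2 oz × 5/3 × 28.35 g/oz ÷ 160 g/cup ≈ 0.6 cup

soy sauce: 70.8 g; breadcrumbs: 337.5 g; coconut milk: 66.7 tbsp; dried chickpeas: 750.0 g; diced onion: 0.6 cup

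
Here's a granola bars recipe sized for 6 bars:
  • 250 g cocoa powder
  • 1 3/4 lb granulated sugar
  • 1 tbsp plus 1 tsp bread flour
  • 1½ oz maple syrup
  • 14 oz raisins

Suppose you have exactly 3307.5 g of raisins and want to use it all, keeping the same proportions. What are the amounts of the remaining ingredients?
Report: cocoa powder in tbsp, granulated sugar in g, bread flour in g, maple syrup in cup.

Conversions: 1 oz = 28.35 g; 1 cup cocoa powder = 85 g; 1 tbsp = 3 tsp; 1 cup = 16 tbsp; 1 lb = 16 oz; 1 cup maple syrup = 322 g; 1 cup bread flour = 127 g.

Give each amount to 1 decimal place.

cocoa powder: 392.2 tbsp; granulated sugar: 6615.0 g; bread flour: 88.2 g; maple syrup: 1.1 cup

The original recipe has 396.9 g of raisins, so the scaling factor is 3307.5 ÷ 396.9 = 25/3.
cocoa powder: 250 g × 25/3 ÷ 85 g/cup × 16 tbsp/cup ≈ 392.2 tbsp
granulated sugar: 1.75 lb × 25/3 × 16 oz/lb × 28.35 g/oz = 6615.0 g
bread flour: (1 tbsp + 1 tsp = 4/3 tbsp) × 25/3 ÷ 16 tbsp/cup × 127 g/cup ≈ 88.2 g
maple syrup: 1.5 oz × 25/3 × 28.35 g/oz ÷ 322 g/cup ≈ 1.1 cup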